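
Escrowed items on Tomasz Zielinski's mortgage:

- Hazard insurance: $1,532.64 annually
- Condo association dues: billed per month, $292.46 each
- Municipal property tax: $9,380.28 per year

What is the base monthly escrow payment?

$1,201.87

Hazard insurance = $1,532.64/yr
Condo association dues = $292.46 × 12 = $3,509.52/yr
Municipal property tax = $9,380.28/yr
Total annual escrow = $1,532.64 + $3,509.52 + $9,380.28 = $14,422.44
Per month = $14,422.44 / 12 = $1,201.87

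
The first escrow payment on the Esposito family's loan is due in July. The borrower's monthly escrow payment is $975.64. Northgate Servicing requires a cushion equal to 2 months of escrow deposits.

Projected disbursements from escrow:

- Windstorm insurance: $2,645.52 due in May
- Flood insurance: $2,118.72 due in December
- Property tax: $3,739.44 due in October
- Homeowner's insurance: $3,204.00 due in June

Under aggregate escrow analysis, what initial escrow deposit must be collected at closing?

$1,955.60

Cushion = 2 × $975.64 = $1,951.28
Trial balance (start $0, +$975.64 each month, − disbursements):
  Jul: +$975.64 → $975.64
  Aug: +$975.64 → $1,951.28
  Sep: +$975.64 → $2,926.92
  Oct: +$975.64 − $3,739.44 → $163.12
  Nov: +$975.64 → $1,138.76
  Dec: +$975.64 − $2,118.72 → -$4.32
  Jan: +$975.64 → $971.32
  Feb: +$975.64 → $1,946.96
  Mar: +$975.64 → $2,922.60
  Apr: +$975.64 → $3,898.24
  May: +$975.64 − $2,645.52 → $2,228.36
  Jun: +$975.64 − $3,204.00 → $0.00
Lowest trial balance = -$4.32 (Dec)
Initial deposit = cushion − low point = $1,951.28 − (-$4.32) = $1,955.60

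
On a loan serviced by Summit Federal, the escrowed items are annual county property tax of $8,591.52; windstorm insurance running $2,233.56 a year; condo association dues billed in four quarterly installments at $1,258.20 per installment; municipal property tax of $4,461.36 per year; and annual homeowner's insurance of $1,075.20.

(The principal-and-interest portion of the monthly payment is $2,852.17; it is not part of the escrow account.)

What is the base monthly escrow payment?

$1,782.87

County property tax: $8,591.52/yr
Windstorm insurance: $2,233.56/yr
Condo association dues: $1,258.20 × 4 = $5,032.80/yr
Municipal property tax: $4,461.36/yr
Homeowner's insurance: $1,075.20/yr
Total per year = $21,394.44
Base monthly escrow = $21,394.44 / 12 = $1,782.87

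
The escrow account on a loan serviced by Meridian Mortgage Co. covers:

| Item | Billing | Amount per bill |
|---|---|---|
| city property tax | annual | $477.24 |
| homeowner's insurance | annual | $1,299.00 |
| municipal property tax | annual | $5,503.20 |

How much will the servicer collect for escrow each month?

$606.62

City property tax — $477.24/yr
Homeowner's insurance — $1,299.00/yr
Municipal property tax — $5,503.20/yr
Total per year = $7,279.44
Base monthly escrow = $7,279.44 / 12 = $606.62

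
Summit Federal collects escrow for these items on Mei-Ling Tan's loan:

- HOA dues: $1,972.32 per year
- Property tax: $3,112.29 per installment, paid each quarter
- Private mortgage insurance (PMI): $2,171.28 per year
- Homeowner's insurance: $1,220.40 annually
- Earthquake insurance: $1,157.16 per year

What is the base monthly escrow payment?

$1,580.86

HOA dues — $1,972.32/yr
Property tax — $3,112.29 × 4 = $12,449.16/yr
Private mortgage insurance (PMI) — $2,171.28/yr
Homeowner's insurance — $1,220.40/yr
Earthquake insurance — $1,157.16/yr
Total per year = $18,970.32
Monthly = $18,970.32 / 12 = $1,580.86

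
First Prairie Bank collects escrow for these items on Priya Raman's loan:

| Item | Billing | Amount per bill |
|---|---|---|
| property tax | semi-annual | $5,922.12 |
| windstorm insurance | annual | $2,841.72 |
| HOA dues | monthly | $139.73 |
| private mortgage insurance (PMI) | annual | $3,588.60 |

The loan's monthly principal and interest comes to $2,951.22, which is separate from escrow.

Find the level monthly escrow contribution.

$1,662.61

Property tax = $5,922.12 × 2 = $11,844.24 per year
Windstorm insurance = $2,841.72 per year
HOA dues = $139.73 × 12 = $1,676.76 per year
Private mortgage insurance (PMI) = $3,588.60 per year
Combined annual = $19,951.32
Monthly = $19,951.32 ÷ 12 = $1,662.61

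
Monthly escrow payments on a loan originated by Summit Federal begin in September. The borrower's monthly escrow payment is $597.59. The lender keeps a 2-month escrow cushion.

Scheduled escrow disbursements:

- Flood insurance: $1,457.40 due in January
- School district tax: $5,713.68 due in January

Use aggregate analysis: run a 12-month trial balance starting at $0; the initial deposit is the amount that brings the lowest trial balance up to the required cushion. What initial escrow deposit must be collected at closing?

Cushion = 2 × $597.59 = $1,195.18
Trial balance (start $0, +$597.59 each month, − disbursements):
  Sep: +$597.59 → $597.59
  Oct: +$597.59 → $1,195.18
  Nov: +$597.59 → $1,792.77
  Dec: +$597.59 → $2,390.36
  Jan: +$597.59 − $7,171.08 → -$4,183.13
  Feb: +$597.59 → -$3,585.54
  Mar: +$597.59 → -$2,987.95
  Apr: +$597.59 → -$2,390.36
  May: +$597.59 → -$1,792.77
  Jun: +$597.59 → -$1,195.18
  Jul: +$597.59 → -$597.59
  Aug: +$597.59 → $0.00
Lowest trial balance = -$4,183.13 (Jan)
Initial deposit = cushion − low point = $1,195.18 − (-$4,183.13) = $5,378.31

$5,378.31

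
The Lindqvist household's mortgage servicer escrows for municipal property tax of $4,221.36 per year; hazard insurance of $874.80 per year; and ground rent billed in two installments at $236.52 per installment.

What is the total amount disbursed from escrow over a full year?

$5,569.20

Municipal property tax: $4,221.36 per year
Hazard insurance: $874.80 per year
Ground rent: $236.52 × 2 = $473.04 per year
Total per year = $4,221.36 + $874.80 + $473.04 = $5,569.20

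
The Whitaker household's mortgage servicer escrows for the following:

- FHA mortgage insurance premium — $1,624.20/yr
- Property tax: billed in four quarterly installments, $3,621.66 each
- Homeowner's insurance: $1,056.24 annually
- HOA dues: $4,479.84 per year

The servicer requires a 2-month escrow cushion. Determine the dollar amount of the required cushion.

FHA mortgage insurance premium = $1,624.20 per year
Property tax = $3,621.66 × 4 = $14,486.64 per year
Homeowner's insurance = $1,056.24 per year
HOA dues = $4,479.84 per year
Total annual escrow = $1,624.20 + $14,486.64 + $1,056.24 + $4,479.84 = $21,646.92
Base monthly escrow = $21,646.92 / 12 = $1,803.91
Reserve = 2 × $1,803.91 = $3,607.82

$3,607.82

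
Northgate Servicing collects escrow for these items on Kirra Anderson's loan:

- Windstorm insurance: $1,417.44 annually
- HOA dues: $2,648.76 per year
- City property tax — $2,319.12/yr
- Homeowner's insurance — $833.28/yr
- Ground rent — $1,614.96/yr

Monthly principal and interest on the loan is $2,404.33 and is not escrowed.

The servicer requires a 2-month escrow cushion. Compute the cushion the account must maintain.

Windstorm insurance — $1,417.44 per year
HOA dues — $2,648.76 per year
City property tax — $2,319.12 per year
Homeowner's insurance — $833.28 per year
Ground rent — $1,614.96 per year
Total annual escrow = $8,833.56
Monthly escrow = $8,833.56 / 12 = $736.13
Reserve = 2 × $736.13 = $1,472.26

$1,472.26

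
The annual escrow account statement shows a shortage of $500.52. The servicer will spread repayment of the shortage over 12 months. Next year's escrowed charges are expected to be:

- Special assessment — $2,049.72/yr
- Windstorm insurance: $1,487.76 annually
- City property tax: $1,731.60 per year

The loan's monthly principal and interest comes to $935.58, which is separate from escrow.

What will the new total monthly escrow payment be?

Special assessment: $2,049.72 per year
Windstorm insurance: $1,487.76 per year
City property tax: $1,731.60 per year
Total per year = $2,049.72 + $1,487.76 + $1,731.60 = $5,269.08
Base monthly escrow = $5,269.08 / 12 = $439.09
Monthly shortage recovery: $500.52 / 12 = $41.71
New monthly escrow = $439.09 + $41.71 = $480.80

$480.80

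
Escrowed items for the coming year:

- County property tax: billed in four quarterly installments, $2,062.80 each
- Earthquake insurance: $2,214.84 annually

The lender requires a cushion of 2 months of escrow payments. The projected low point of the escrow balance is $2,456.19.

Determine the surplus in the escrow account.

County property tax = $2,062.80 × 4 = $8,251.20
Earthquake insurance = $2,214.84
Total annual escrow = $10,466.04
Monthly escrow = $10,466.04 ÷ 12 = $872.17
Required reserve = 2 × $872.17 = $1,744.34
Excess over cushion: $2,456.19 − $1,744.34 = $711.85

$711.85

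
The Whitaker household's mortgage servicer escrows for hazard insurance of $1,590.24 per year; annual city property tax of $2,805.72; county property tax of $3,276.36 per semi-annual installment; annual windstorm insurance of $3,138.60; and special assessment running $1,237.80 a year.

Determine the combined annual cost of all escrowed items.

Hazard insurance — $1,590.24
City property tax — $2,805.72
County property tax — $3,276.36 × 2 = $6,552.72
Windstorm insurance — $3,138.60
Special assessment — $1,237.80
Total per year = $1,590.24 + $2,805.72 + $6,552.72 + $3,138.60 + $1,237.80 = $15,325.08

$15,325.08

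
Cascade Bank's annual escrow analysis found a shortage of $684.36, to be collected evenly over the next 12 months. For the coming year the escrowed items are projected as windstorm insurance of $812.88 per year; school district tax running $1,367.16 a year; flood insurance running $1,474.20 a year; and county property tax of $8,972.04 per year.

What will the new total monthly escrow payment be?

Windstorm insurance: $812.88
School district tax: $1,367.16
Flood insurance: $1,474.20
County property tax: $8,972.04
Total annual escrow = $812.88 + $1,367.16 + $1,474.20 + $8,972.04 = $12,626.28
Per month = $12,626.28 / 12 = $1,052.19
Shortage spread = $684.36 ÷ 12 = $57.03/mo
Adjusted monthly = $1,052.19 + $57.03 = $1,109.22

$1,109.22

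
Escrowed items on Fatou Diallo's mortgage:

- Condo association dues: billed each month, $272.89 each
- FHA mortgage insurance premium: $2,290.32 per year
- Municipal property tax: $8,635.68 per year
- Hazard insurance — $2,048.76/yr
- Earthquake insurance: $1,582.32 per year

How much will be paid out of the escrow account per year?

Condo association dues = $272.89 × 12 = $3,274.68
FHA mortgage insurance premium = $2,290.32
Municipal property tax = $8,635.68
Hazard insurance = $2,048.76
Earthquake insurance = $1,582.32
Combined annual = $3,274.68 + $2,290.32 + $8,635.68 + $2,048.76 + $1,582.32 = $17,831.76

$17,831.76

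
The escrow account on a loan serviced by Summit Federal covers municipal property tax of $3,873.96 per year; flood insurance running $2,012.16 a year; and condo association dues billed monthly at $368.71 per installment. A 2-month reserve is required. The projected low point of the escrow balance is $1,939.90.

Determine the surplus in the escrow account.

Municipal property tax — $3,873.96/yr
Flood insurance — $2,012.16/yr
Condo association dues — $368.71 × 12 = $4,424.52/yr
Yearly total = $3,873.96 + $2,012.16 + $4,424.52 = $10,310.64
Base monthly escrow = $10,310.64 / 12 = $859.22
Required cushion = 2 × $859.22 = $1,718.44
Surplus = $1,939.90 − $1,718.44 = $221.46

$221.46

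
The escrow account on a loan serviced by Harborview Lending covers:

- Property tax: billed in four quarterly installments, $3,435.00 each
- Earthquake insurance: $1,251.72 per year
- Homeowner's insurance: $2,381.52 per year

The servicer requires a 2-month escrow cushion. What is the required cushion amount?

$2,895.54

Property tax: $3,435.00 × 4 = $13,740.00/yr
Earthquake insurance: $1,251.72/yr
Homeowner's insurance: $2,381.52/yr
Total per year = $13,740.00 + $1,251.72 + $2,381.52 = $17,373.24
Per month = $17,373.24 / 12 = $1,447.77
Cushion = 2 × $1,447.77 = $2,895.54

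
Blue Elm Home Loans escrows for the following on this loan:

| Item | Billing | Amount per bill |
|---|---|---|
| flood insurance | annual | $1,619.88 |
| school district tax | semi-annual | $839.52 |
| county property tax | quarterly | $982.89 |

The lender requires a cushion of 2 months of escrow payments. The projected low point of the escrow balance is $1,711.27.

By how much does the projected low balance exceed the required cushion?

Flood insurance: $1,619.88
School district tax: $839.52 × 2 = $1,679.04
County property tax: $982.89 × 4 = $3,931.56
Yearly total = $1,619.88 + $1,679.04 + $3,931.56 = $7,230.48
Monthly = $7,230.48 ÷ 12 = $602.54
Required reserve = 2 × $602.54 = $1,205.08
Surplus = $1,711.27 − $1,205.08 = $506.19

$506.19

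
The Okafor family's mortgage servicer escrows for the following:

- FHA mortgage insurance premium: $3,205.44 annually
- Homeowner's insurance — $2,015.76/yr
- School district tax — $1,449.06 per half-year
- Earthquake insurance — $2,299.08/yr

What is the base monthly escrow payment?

FHA mortgage insurance premium: $3,205.44/yr
Homeowner's insurance: $2,015.76/yr
School district tax: $1,449.06 × 2 = $2,898.12/yr
Earthquake insurance: $2,299.08/yr
Combined annual = $3,205.44 + $2,015.76 + $2,898.12 + $2,299.08 = $10,418.40
Base monthly escrow = $10,418.40 / 12 = $868.20

$868.20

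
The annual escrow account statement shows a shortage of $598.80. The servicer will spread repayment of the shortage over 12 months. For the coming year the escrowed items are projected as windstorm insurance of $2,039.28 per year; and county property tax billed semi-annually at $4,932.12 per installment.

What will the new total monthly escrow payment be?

$1,041.86

Windstorm insurance = $2,039.28 per year
County property tax = $4,932.12 × 2 = $9,864.24 per year
Total annual escrow = $2,039.28 + $9,864.24 = $11,903.52
Monthly escrow = $11,903.52 ÷ 12 = $991.96
Shortage spread = $598.80 ÷ 12 = $49.90/mo
Adjusted monthly = $991.96 + $49.90 = $1,041.86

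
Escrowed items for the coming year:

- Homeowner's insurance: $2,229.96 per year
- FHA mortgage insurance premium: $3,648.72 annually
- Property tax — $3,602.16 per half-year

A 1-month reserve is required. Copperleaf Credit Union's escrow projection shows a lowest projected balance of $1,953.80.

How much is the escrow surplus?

Homeowner's insurance — $2,229.96 per year
FHA mortgage insurance premium — $3,648.72 per year
Property tax — $3,602.16 × 2 = $7,204.32 per year
Annual escrow total = $2,229.96 + $3,648.72 + $7,204.32 = $13,083.00
Per month = $13,083.00 / 12 = $1,090.25
Cushion = 1 × $1,090.25 = $1,090.25
Surplus = $1,953.80 − $1,090.25 = $863.55

$863.55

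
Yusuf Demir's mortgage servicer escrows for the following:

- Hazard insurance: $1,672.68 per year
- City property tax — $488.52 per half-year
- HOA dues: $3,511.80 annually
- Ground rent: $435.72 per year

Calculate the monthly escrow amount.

Hazard insurance = $1,672.68
City property tax = $488.52 × 2 = $977.04
HOA dues = $3,511.80
Ground rent = $435.72
Combined annual = $6,597.24
Monthly = $6,597.24 ÷ 12 = $549.77

$549.77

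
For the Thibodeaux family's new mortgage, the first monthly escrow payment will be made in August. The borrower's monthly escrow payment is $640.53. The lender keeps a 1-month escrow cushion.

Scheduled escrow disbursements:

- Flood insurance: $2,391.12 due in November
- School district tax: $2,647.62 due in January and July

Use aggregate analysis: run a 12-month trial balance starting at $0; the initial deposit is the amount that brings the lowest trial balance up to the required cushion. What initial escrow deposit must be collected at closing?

Cushion = 1 × $640.53 = $640.53
Trial balance (start $0, +$640.53 each month, − disbursements):
  Aug: +$640.53 → $640.53
  Sep: +$640.53 → $1,281.06
  Oct: +$640.53 → $1,921.59
  Nov: +$640.53 − $2,391.12 → $171.00
  Dec: +$640.53 → $811.53
  Jan: +$640.53 − $2,647.62 → -$1,195.56
  Feb: +$640.53 → -$555.03
  Mar: +$640.53 → $85.50
  Apr: +$640.53 → $726.03
  May: +$640.53 → $1,366.56
  Jun: +$640.53 → $2,007.09
  Jul: +$640.53 − $2,647.62 → $0.00
Lowest trial balance = -$1,195.56 (Jan)
Initial deposit = cushion − low point = $640.53 − (-$1,195.56) = $1,836.09

$1,836.09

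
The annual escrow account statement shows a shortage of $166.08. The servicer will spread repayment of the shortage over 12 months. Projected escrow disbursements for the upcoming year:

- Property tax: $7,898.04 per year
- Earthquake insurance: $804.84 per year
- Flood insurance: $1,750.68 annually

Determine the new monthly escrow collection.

Property tax = $7,898.04
Earthquake insurance = $804.84
Flood insurance = $1,750.68
Combined annual = $7,898.04 + $804.84 + $1,750.68 = $10,453.56
Monthly = $10,453.56 / 12 = $871.13
Shortage per month = $166.08 ÷ 12 = $13.84
Adjusted monthly = $871.13 + $13.84 = $884.97

$884.97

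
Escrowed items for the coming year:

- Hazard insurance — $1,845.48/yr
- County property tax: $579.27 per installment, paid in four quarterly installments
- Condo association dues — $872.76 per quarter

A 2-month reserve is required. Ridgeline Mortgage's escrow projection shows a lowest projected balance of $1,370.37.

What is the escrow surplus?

Hazard insurance = $1,845.48
County property tax = $579.27 × 4 = $2,317.08
Condo association dues = $872.76 × 4 = $3,491.04
Yearly total = $1,845.48 + $2,317.08 + $3,491.04 = $7,653.60
Base monthly escrow = $7,653.60 ÷ 12 = $637.80
Required cushion = 2 × $637.80 = $1,275.60
Excess over cushion: $1,370.37 − $1,275.60 = $94.77

$94.77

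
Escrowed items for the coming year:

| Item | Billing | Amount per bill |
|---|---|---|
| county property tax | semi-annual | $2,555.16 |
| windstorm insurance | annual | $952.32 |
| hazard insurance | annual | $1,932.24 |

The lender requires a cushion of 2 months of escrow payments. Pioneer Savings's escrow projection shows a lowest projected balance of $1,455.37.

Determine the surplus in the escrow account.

$122.89

County property tax = $2,555.16 × 2 = $5,110.32/yr
Windstorm insurance = $952.32/yr
Hazard insurance = $1,932.24/yr
Total per year = $7,994.88
Base monthly escrow = $7,994.88 ÷ 12 = $666.24
Required cushion = 2 × $666.24 = $1,332.48
Surplus = $1,455.37 − $1,332.48 = $122.89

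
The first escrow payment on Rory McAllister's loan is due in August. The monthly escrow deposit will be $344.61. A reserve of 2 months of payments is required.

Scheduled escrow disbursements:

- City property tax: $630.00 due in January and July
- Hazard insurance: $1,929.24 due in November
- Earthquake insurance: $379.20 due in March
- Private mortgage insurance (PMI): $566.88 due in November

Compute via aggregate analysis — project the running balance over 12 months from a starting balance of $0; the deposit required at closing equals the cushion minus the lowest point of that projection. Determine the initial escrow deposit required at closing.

Cushion = 2 × $344.61 = $689.22
Trial balance (start $0, +$344.61 each month, − disbursements):
  Aug: +$344.61 → $344.61
  Sep: +$344.61 → $689.22
  Oct: +$344.61 → $1,033.83
  Nov: +$344.61 − $2,496.12 → -$1,117.68
  Dec: +$344.61 → -$773.07
  Jan: +$344.61 − $630.00 → -$1,058.46
  Feb: +$344.61 → -$713.85
  Mar: +$344.61 − $379.20 → -$748.44
  Apr: +$344.61 → -$403.83
  May: +$344.61 → -$59.22
  Jun: +$344.61 → $285.39
  Jul: +$344.61 − $630.00 → $0.00
Lowest trial balance = -$1,117.68 (Nov)
Initial deposit = cushion − low point = $689.22 − (-$1,117.68) = $1,806.90

$1,806.90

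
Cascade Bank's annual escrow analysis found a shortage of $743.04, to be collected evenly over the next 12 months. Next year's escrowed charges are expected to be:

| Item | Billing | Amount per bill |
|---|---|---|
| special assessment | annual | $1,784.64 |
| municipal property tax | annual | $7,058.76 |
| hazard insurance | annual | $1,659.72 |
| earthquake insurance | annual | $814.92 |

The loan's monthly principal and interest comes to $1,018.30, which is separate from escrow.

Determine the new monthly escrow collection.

Special assessment: $1,784.64 annually
Municipal property tax: $7,058.76 annually
Hazard insurance: $1,659.72 annually
Earthquake insurance: $814.92 annually
Yearly total = $11,318.04
Per month = $11,318.04 / 12 = $943.17
Shortage per month = $743.04 / 12 = $61.92
New monthly escrow = $943.17 + $61.92 = $1,005.09

$1,005.09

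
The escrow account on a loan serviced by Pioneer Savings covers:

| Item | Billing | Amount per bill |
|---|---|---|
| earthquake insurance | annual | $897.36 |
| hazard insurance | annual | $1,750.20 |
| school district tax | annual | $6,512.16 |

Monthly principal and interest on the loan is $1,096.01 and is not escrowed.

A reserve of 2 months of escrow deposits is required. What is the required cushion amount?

Earthquake insurance: $897.36
Hazard insurance: $1,750.20
School district tax: $6,512.16
Combined annual = $897.36 + $1,750.20 + $6,512.16 = $9,159.72
Monthly = $9,159.72 ÷ 12 = $763.31
Cushion = 2 × $763.31 = $1,526.62

$1,526.62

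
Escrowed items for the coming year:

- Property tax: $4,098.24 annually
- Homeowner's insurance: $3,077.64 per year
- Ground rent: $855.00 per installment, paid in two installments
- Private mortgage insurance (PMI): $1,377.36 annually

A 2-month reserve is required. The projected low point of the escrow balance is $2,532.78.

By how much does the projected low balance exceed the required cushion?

Property tax — $4,098.24/yr
Homeowner's insurance — $3,077.64/yr
Ground rent — $855.00 × 2 = $1,710.00/yr
Private mortgage insurance (PMI) — $1,377.36/yr
Annual escrow total = $4,098.24 + $3,077.64 + $1,710.00 + $1,377.36 = $10,263.24
Monthly = $10,263.24 / 12 = $855.27
Required reserve = 2 × $855.27 = $1,710.54
Excess over cushion: $2,532.78 − $1,710.54 = $822.24

$822.24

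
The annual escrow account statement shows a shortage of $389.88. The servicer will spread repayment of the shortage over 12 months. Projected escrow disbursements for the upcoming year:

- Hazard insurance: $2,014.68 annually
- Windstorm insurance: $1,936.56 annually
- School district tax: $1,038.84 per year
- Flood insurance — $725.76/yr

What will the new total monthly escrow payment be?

Hazard insurance: $2,014.68 annually
Windstorm insurance: $1,936.56 annually
School district tax: $1,038.84 annually
Flood insurance: $725.76 annually
Total per year = $5,715.84
Monthly escrow = $5,715.84 ÷ 12 = $476.32
Monthly shortage recovery: $389.88 / 12 = $32.49
New monthly escrow = $476.32 + $32.49 = $508.81

$508.81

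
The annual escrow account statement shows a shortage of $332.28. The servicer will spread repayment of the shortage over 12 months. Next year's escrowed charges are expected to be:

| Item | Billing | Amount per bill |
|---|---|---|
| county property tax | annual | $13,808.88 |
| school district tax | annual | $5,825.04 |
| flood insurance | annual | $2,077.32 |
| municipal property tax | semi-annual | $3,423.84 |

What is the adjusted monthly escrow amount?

$2,407.60

County property tax: $13,808.88
School district tax: $5,825.04
Flood insurance: $2,077.32
Municipal property tax: $3,423.84 × 2 = $6,847.68
Total annual escrow = $28,558.92
Base monthly escrow = $28,558.92 / 12 = $2,379.91
Monthly shortage recovery: $332.28 / 12 = $27.69
New monthly escrow = $2,379.91 + $27.69 = $2,407.60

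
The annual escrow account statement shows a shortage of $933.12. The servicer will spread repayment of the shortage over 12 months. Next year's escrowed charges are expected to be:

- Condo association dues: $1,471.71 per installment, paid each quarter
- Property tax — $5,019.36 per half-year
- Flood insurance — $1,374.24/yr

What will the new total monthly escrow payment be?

$1,519.41

Condo association dues — $1,471.71 × 4 = $5,886.84 per year
Property tax — $5,019.36 × 2 = $10,038.72 per year
Flood insurance — $1,374.24 per year
Yearly total = $5,886.84 + $10,038.72 + $1,374.24 = $17,299.80
Per month = $17,299.80 / 12 = $1,441.65
Monthly shortage recovery: $933.12 ÷ 12 = $77.76
New monthly escrow = $1,441.65 + $77.76 = $1,519.41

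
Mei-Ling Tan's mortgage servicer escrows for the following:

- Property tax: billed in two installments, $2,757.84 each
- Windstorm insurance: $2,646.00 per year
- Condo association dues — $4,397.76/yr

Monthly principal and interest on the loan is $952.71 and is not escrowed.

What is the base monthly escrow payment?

$1,046.62

Property tax — $2,757.84 × 2 = $5,515.68
Windstorm insurance — $2,646.00
Condo association dues — $4,397.76
Total annual escrow = $12,559.44
Monthly escrow = $12,559.44 ÷ 12 = $1,046.62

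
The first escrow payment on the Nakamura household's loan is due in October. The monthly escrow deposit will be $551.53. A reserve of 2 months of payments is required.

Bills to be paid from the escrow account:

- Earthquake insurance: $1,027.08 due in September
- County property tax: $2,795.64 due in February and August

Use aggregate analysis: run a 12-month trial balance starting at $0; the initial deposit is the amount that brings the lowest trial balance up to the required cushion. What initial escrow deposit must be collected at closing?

Cushion = 2 × $551.53 = $1,103.06
Trial balance (start $0, +$551.53 each month, − disbursements):
  Oct: +$551.53 → $551.53
  Nov: +$551.53 → $1,103.06
  Dec: +$551.53 → $1,654.59
  Jan: +$551.53 → $2,206.12
  Feb: +$551.53 − $2,795.64 → -$37.99
  Mar: +$551.53 → $513.54
  Apr: +$551.53 → $1,065.07
  May: +$551.53 → $1,616.60
  Jun: +$551.53 → $2,168.13
  Jul: +$551.53 → $2,719.66
  Aug: +$551.53 − $2,795.64 → $475.55
  Sep: +$551.53 − $1,027.08 → $0.00
Lowest trial balance = -$37.99 (Feb)
Initial deposit = cushion − low point = $1,103.06 − (-$37.99) = $1,141.05

$1,141.05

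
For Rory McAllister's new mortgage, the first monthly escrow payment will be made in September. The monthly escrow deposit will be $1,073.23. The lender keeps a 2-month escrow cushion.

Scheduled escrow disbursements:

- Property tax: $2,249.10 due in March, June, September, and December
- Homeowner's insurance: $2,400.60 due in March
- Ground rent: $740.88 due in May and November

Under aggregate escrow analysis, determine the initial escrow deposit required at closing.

Cushion = 2 × $1,073.23 = $2,146.46
Trial balance (start $0, +$1,073.23 each month, − disbursements):
  Sep: +$1,073.23 − $2,249.10 → -$1,175.87
  Oct: +$1,073.23 → -$102.64
  Nov: +$1,073.23 − $740.88 → $229.71
  Dec: +$1,073.23 − $2,249.10 → -$946.16
  Jan: +$1,073.23 → $127.07
  Feb: +$1,073.23 → $1,200.30
  Mar: +$1,073.23 − $4,649.70 → -$2,376.17
  Apr: +$1,073.23 → -$1,302.94
  May: +$1,073.23 − $740.88 → -$970.59
  Jun: +$1,073.23 − $2,249.10 → -$2,146.46
  Jul: +$1,073.23 → -$1,073.23
  Aug: +$1,073.23 → $0.00
Lowest trial balance = -$2,376.17 (Mar)
Initial deposit = cushion − low point = $2,146.46 − (-$2,376.17) = $4,522.63

$4,522.63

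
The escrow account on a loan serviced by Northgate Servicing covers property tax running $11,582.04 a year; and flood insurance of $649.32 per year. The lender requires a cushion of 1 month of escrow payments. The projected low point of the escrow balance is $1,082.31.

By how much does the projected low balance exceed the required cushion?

Property tax: $11,582.04/yr
Flood insurance: $649.32/yr
Total per year = $11,582.04 + $649.32 = $12,231.36
Monthly = $12,231.36 ÷ 12 = $1,019.28
Cushion = 1 × $1,019.28 = $1,019.28
Excess over cushion: $1,082.31 − $1,019.28 = $63.03

$63.03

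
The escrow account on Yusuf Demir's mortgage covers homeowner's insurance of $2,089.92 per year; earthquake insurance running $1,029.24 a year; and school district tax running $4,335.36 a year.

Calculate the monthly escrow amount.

$621.21

Homeowner's insurance: $2,089.92/yr
Earthquake insurance: $1,029.24/yr
School district tax: $4,335.36/yr
Annual escrow total = $7,454.52
Per month = $7,454.52 ÷ 12 = $621.21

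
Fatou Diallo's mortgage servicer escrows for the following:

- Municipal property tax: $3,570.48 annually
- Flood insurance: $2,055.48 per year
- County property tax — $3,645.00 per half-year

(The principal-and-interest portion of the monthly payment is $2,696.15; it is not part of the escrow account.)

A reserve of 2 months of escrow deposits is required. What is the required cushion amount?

Municipal property tax — $3,570.48/yr
Flood insurance — $2,055.48/yr
County property tax — $3,645.00 × 2 = $7,290.00/yr
Combined annual = $3,570.48 + $2,055.48 + $7,290.00 = $12,915.96
Base monthly escrow = $12,915.96 ÷ 12 = $1,076.33
Required cushion = 2 × $1,076.33 = $2,152.66

$2,152.66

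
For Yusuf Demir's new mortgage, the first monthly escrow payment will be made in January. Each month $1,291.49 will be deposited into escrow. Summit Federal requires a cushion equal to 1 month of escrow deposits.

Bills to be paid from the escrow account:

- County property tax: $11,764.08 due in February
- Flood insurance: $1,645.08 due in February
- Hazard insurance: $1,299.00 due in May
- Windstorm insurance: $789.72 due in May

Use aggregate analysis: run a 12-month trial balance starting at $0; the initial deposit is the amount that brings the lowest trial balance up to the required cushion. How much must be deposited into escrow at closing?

Cushion = 1 × $1,291.49 = $1,291.49
Trial balance (start $0, +$1,291.49 each month, − disbursements):
  Jan: +$1,291.49 → $1,291.49
  Feb: +$1,291.49 − $13,409.16 → -$10,826.18
  Mar: +$1,291.49 → -$9,534.69
  Apr: +$1,291.49 → -$8,243.20
  May: +$1,291.49 − $2,088.72 → -$9,040.43
  Jun: +$1,291.49 → -$7,748.94
  Jul: +$1,291.49 → -$6,457.45
  Aug: +$1,291.49 → -$5,165.96
  Sep: +$1,291.49 → -$3,874.47
  Oct: +$1,291.49 → -$2,582.98
  Nov: +$1,291.49 → -$1,291.49
  Dec: +$1,291.49 → $0.00
Lowest trial balance = -$10,826.18 (Feb)
Initial deposit = cushion − low point = $1,291.49 − (-$10,826.18) = $12,117.67

$12,117.67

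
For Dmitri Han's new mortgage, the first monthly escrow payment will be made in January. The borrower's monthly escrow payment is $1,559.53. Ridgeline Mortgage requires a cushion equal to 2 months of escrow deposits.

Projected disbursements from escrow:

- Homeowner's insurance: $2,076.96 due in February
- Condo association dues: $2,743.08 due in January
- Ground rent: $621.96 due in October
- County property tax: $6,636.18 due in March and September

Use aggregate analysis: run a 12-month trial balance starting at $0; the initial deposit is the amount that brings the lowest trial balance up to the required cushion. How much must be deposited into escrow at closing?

Cushion = 2 × $1,559.53 = $3,119.06
Trial balance (start $0, +$1,559.53 each month, − disbursements):
  Jan: +$1,559.53 − $2,743.08 → -$1,183.55
  Feb: +$1,559.53 − $2,076.96 → -$1,700.98
  Mar: +$1,559.53 − $6,636.18 → -$6,777.63
  Apr: +$1,559.53 → -$5,218.10
  May: +$1,559.53 → -$3,658.57
  Jun: +$1,559.53 → -$2,099.04
  Jul: +$1,559.53 → -$539.51
  Aug: +$1,559.53 → $1,020.02
  Sep: +$1,559.53 − $6,636.18 → -$4,056.63
  Oct: +$1,559.53 − $621.96 → -$3,119.06
  Nov: +$1,559.53 → -$1,559.53
  Dec: +$1,559.53 → $0.00
Lowest trial balance = -$6,777.63 (Mar)
Initial deposit = cushion − low point = $3,119.06 − (-$6,777.63) = $9,896.69

$9,896.69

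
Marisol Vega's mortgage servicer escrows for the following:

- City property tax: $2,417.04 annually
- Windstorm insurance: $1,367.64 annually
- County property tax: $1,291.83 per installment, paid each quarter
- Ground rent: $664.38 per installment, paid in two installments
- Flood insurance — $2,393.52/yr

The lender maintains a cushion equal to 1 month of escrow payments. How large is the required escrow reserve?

City property tax: $2,417.04 per year
Windstorm insurance: $1,367.64 per year
County property tax: $1,291.83 × 4 = $5,167.32 per year
Ground rent: $664.38 × 2 = $1,328.76 per year
Flood insurance: $2,393.52 per year
Yearly total = $12,674.28
Base monthly escrow = $12,674.28 ÷ 12 = $1,056.19
Required cushion = 1 × $1,056.19 = $1,056.19

$1,056.19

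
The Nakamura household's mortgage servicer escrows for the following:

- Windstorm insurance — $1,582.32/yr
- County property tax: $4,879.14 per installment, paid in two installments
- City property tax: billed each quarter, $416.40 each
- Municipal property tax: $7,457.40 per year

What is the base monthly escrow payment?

$1,705.30

Windstorm insurance = $1,582.32
County property tax = $4,879.14 × 2 = $9,758.28
City property tax = $416.40 × 4 = $1,665.60
Municipal property tax = $7,457.40
Annual escrow total = $1,582.32 + $9,758.28 + $1,665.60 + $7,457.40 = $20,463.60
Monthly escrow = $20,463.60 ÷ 12 = $1,705.30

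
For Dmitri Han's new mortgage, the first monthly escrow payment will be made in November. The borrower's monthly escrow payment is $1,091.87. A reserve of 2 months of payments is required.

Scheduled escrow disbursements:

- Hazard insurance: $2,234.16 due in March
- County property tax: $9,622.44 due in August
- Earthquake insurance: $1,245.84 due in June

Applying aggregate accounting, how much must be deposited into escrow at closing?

Cushion = 2 × $1,091.87 = $2,183.74
Trial balance (start $0, +$1,091.87 each month, − disbursements):
  Nov: +$1,091.87 → $1,091.87
  Dec: +$1,091.87 → $2,183.74
  Jan: +$1,091.87 → $3,275.61
  Feb: +$1,091.87 → $4,367.48
  Mar: +$1,091.87 − $2,234.16 → $3,225.19
  Apr: +$1,091.87 → $4,317.06
  May: +$1,091.87 → $5,408.93
  Jun: +$1,091.87 − $1,245.84 → $5,254.96
  Jul: +$1,091.87 → $6,346.83
  Aug: +$1,091.87 − $9,622.44 → -$2,183.74
  Sep: +$1,091.87 → -$1,091.87
  Oct: +$1,091.87 → $0.00
Lowest trial balance = -$2,183.74 (Aug)
Initial deposit = cushion − low point = $2,183.74 − (-$2,183.74) = $4,367.48

$4,367.48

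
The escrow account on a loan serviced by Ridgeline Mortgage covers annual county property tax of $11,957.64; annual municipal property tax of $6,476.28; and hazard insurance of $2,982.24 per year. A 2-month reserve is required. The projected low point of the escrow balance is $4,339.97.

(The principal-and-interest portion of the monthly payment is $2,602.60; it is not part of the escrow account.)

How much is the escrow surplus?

$770.61

County property tax = $11,957.64/yr
Municipal property tax = $6,476.28/yr
Hazard insurance = $2,982.24/yr
Yearly total = $21,416.16
Per month = $21,416.16 / 12 = $1,784.68
Required cushion = 2 × $1,784.68 = $3,569.36
Surplus = $4,339.97 − $3,569.36 = $770.61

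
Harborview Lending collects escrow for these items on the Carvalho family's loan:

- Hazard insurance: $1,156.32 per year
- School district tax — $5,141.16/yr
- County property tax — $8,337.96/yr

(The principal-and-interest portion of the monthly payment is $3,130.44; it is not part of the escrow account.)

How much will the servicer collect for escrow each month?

$1,219.62

Hazard insurance = $1,156.32
School district tax = $5,141.16
County property tax = $8,337.96
Total annual escrow = $14,635.44
Base monthly escrow = $14,635.44 / 12 = $1,219.62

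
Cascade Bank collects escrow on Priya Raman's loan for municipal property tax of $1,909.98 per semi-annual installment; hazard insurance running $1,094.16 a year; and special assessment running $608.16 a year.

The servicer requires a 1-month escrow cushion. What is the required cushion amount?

$460.19

Municipal property tax — $1,909.98 × 2 = $3,819.96
Hazard insurance — $1,094.16
Special assessment — $608.16
Yearly total = $3,819.96 + $1,094.16 + $608.16 = $5,522.28
Per month = $5,522.28 / 12 = $460.19
Reserve = 1 × $460.19 = $460.19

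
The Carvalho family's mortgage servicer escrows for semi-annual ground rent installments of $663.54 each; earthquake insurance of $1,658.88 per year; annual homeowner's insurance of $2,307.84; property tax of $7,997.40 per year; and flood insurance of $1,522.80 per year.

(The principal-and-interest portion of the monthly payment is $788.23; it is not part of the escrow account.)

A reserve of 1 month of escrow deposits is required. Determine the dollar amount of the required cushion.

$1,234.50

Ground rent: $663.54 × 2 = $1,327.08
Earthquake insurance: $1,658.88
Homeowner's insurance: $2,307.84
Property tax: $7,997.40
Flood insurance: $1,522.80
Combined annual = $1,327.08 + $1,658.88 + $2,307.84 + $7,997.40 + $1,522.80 = $14,814.00
Monthly escrow = $14,814.00 ÷ 12 = $1,234.50
Cushion = 1 × $1,234.50 = $1,234.50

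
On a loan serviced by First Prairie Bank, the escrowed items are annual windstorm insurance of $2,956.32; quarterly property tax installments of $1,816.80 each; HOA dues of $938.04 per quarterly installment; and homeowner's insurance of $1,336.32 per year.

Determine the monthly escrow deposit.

Windstorm insurance: $2,956.32 annually
Property tax: $1,816.80 × 4 = $7,267.20 annually
HOA dues: $938.04 × 4 = $3,752.16 annually
Homeowner's insurance: $1,336.32 annually
Total annual escrow = $2,956.32 + $7,267.20 + $3,752.16 + $1,336.32 = $15,312.00
Base monthly escrow = $15,312.00 ÷ 12 = $1,276.00

$1,276.00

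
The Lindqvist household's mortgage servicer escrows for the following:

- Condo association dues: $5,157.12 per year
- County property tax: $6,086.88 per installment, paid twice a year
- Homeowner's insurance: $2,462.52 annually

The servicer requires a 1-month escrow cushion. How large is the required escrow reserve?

Condo association dues: $5,157.12/yr
County property tax: $6,086.88 × 2 = $12,173.76/yr
Homeowner's insurance: $2,462.52/yr
Annual escrow total = $19,793.40
Per month = $19,793.40 ÷ 12 = $1,649.45
Required cushion = 1 × $1,649.45 = $1,649.45

$1,649.45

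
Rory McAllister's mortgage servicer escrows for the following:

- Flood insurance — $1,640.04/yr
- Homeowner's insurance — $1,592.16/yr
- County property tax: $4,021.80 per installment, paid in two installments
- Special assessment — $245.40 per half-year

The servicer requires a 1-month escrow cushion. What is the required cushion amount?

$980.55

Flood insurance: $1,640.04
Homeowner's insurance: $1,592.16
County property tax: $4,021.80 × 2 = $8,043.60
Special assessment: $245.40 × 2 = $490.80
Annual escrow total = $11,766.60
Monthly escrow = $11,766.60 / 12 = $980.55
Reserve = 1 × $980.55 = $980.55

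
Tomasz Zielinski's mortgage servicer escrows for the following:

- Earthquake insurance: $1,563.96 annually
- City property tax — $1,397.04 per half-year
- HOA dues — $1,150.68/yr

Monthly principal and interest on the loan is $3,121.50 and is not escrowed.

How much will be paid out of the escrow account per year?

Earthquake insurance — $1,563.96/yr
City property tax — $1,397.04 × 2 = $2,794.08/yr
HOA dues — $1,150.68/yr
Total per year = $1,563.96 + $2,794.08 + $1,150.68 = $5,508.72

$5,508.72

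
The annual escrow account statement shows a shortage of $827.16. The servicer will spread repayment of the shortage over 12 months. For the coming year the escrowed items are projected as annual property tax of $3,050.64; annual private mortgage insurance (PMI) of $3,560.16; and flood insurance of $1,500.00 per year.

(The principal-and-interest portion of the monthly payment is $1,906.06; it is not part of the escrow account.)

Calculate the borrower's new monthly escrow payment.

$744.83

Property tax — $3,050.64 annually
Private mortgage insurance (PMI) — $3,560.16 annually
Flood insurance — $1,500.00 annually
Yearly total = $8,110.80
Base monthly escrow = $8,110.80 / 12 = $675.90
Shortage per month = $827.16 / 12 = $68.93
Adjusted monthly = $675.90 + $68.93 = $744.83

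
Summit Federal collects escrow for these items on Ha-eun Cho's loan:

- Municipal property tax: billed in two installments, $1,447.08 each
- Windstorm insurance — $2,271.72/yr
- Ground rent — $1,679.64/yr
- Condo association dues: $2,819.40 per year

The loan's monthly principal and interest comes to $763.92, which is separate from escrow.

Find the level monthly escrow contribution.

Municipal property tax: $1,447.08 × 2 = $2,894.16 annually
Windstorm insurance: $2,271.72 annually
Ground rent: $1,679.64 annually
Condo association dues: $2,819.40 annually
Combined annual = $9,664.92
Per month = $9,664.92 ÷ 12 = $805.41

$805.41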